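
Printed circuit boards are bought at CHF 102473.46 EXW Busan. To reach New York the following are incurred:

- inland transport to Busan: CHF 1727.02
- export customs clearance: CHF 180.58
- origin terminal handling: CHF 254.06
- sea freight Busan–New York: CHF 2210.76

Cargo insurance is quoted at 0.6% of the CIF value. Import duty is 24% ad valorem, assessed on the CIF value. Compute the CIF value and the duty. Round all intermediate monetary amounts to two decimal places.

CIF value: CHF 107490.82; import duty: CHF 25797.80

Let C be the CIF value. C = EXW price + pre-shipment costs + freight + 0.6% × C
C − 0.6% × C = 102473.46 + 1727.02 + 180.58 + 254.06 + 2210.76
0.994 × C = 106845.88
C = 106845.88 / 0.994 = 107490.82
Insurance premium = 0.6% × 107490.82 = 644.94
Import duty = 107490.82 × 24% = 25797.80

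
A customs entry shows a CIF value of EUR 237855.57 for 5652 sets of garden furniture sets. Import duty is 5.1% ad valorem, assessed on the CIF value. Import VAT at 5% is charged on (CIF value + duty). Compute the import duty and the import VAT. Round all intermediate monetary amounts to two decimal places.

Import duty: EUR 12130.63; import VAT: EUR 12499.31

Import duty = 237855.57 × 5.1% = 12130.63
VAT base = CIF + duty = 237855.57 + 12130.63 = 249986.20
Import VAT = 249986.20 × 5% = 12499.31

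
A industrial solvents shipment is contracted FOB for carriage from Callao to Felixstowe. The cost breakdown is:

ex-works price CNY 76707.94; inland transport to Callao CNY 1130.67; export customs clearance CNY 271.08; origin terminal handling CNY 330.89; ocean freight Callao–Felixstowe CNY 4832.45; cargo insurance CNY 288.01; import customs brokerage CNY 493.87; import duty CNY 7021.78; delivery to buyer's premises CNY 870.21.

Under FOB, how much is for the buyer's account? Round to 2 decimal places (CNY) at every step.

FOB: the seller bears costs until goods are on board at the origin port; the buyer bears freight, insurance and all costs thereafter.
Seller's account: goods 76707.94 + inland to port 1130.67 + export clearance 271.08 + origin terminal 330.89 = 78440.58
Buyer's account: freight 4832.45 + insurance 288.01 + brokerage 493.87 + duty 7021.78 + delivery 870.21 = 13506.32

Buyer's account: CNY 13506.32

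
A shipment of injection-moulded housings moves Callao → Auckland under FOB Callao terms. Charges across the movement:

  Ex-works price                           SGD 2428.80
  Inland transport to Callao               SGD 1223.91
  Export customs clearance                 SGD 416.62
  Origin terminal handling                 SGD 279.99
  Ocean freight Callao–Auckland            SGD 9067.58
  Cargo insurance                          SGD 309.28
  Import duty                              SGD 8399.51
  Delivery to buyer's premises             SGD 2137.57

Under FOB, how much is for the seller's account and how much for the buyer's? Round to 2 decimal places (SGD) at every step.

Seller: SGD 4349.32; buyer: SGD 19913.94

FOB: the seller bears costs until goods are on board at the origin port; the buyer bears freight, insurance and all costs thereafter.
Seller's account: goods 2428.80 + inland to port 1223.91 + export clearance 416.62 + origin terminal 279.99 = 4349.32
Buyer's account: freight 9067.58 + insurance 309.28 + duty 8399.51 + delivery 2137.57 = 19913.94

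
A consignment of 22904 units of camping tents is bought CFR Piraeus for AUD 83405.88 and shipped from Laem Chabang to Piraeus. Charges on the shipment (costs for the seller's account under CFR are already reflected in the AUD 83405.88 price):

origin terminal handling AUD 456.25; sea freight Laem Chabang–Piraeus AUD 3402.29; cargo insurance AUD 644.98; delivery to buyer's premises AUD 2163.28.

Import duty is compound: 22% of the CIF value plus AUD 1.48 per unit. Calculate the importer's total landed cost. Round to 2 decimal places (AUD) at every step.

Total landed cost: AUD 138603.25

CFR: the seller pays costs through ocean freight to the destination port, but not insurance.
Already in the invoice (seller's account under CFR): origin terminal, freight — exclude.
CIF value = CFR price + insurance = 83405.88 + 644.98 = 84050.86
Ad valorem component: 84050.86 × 22% = 18491.19
Specific component: 22904 × 1.48 = 33897.92
Import duty = 18491.19 + 33897.92 = 52389.11
Buyer bears: insurance 644.98 + delivery 2163.28 + duty 52389.11 = 55197.37
Landed cost = invoice 83405.88 + 55197.37 = 138603.25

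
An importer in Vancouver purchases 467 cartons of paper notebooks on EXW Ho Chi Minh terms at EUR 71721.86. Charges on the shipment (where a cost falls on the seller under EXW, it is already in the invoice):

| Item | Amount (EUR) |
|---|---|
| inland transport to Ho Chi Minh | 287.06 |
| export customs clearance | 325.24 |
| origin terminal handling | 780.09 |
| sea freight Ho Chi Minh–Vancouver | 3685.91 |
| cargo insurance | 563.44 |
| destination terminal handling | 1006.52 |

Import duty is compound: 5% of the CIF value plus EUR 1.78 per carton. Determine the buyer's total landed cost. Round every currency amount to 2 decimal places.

EXW: the seller makes goods available at their premises; the buyer bears all onward costs.
CIF value = EXW price + inland to port + export clearance + origin terminal + freight + insurance = 71721.86 + 287.06 + 325.24 + 780.09 + 3685.91 + 563.44 = 77363.60
Ad valorem component: 77363.60 × 5% = 3868.18
Specific component: 467 × 1.78 = 831.26
Import duty = 3868.18 + 831.26 = 4699.44
Buyer bears: inland to port 287.06 + export clearance 325.24 + origin terminal 780.09 + freight 3685.91 + insurance 563.44 + destination terminal 1006.52 + duty 4699.44 = 11347.70
Landed cost = invoice 71721.86 + 11347.70 = 83069.56

Total landed cost: EUR 83069.56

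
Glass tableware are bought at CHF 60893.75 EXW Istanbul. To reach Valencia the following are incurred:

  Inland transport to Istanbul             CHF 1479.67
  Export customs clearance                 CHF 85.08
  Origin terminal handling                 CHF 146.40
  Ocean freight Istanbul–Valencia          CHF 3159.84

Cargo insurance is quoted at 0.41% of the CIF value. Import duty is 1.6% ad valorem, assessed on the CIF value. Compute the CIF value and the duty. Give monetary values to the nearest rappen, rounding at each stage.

Let C be the CIF value. C = EXW price + pre-shipment costs + freight + 0.41% × C
C − 0.41% × C = 60893.75 + 1479.67 + 85.08 + 146.40 + 3159.84
0.9959 × C = 65764.74
C = 65764.74 / 0.9959 = 66035.49
Insurance premium = 0.41% × 66035.49 = 270.75
Import duty = 66035.49 × 1.6% = 1056.57

CIF value: CHF 66035.49; import duty: CHF 1056.57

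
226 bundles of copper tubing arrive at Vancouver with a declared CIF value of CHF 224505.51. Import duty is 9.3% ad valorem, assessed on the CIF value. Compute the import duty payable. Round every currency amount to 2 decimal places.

Import duty = 224505.51 × 9.3% = 20879.01

Import duty: CHF 20879.01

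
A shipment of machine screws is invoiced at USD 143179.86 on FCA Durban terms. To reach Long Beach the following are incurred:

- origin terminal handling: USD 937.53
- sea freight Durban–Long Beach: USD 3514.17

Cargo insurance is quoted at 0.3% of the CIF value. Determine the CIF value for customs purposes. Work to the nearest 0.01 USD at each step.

Let C be the CIF value. C = FCA price + pre-shipment costs + freight + 0.3% × C
C − 0.3% × C = 143179.86 + 937.53 + 3514.17
0.997 × C = 147631.56
C = 147631.56 / 0.997 = 148075.79
Insurance premium = 0.3% × 148075.79 = 444.23

CIF value: USD 148075.79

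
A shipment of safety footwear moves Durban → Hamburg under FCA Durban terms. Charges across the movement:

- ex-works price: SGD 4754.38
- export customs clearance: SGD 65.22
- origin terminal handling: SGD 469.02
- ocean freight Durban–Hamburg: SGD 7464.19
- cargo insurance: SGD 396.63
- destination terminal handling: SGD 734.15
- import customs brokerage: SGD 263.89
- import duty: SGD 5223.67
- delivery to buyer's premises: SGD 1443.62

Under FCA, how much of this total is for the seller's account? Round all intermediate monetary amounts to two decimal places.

FCA: the seller delivers export-cleared goods to the carrier; the buyer bears costs from that point.
Seller's account: goods 4754.38 + export clearance 65.22 = 4819.60
Buyer's account: origin terminal 469.02 + freight 7464.19 + insurance 396.63 + destination terminal 734.15 + brokerage 263.89 + duty 5223.67 + delivery 1443.62 = 15995.17

Seller's account: SGD 4819.60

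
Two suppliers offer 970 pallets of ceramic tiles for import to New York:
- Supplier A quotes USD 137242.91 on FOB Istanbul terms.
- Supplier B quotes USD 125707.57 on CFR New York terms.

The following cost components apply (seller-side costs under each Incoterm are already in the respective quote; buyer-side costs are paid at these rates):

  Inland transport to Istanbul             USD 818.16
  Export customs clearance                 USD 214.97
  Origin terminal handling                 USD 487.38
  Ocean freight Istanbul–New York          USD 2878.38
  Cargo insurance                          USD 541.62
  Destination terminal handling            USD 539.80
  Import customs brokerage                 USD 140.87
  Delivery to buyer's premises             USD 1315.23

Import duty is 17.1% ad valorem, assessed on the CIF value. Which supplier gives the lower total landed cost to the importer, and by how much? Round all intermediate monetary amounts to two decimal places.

Supplier A (FOB):
CIF value = FOB price + freight + insurance = 137242.91 + 2878.38 + 541.62 = 140662.91
Import duty = 140662.91 × 17.1% = 24053.36
Buyer bears (A): 2878.38 + 541.62 + 539.80 + 140.87 + 1315.23 = 5415.90
Landed cost (A) = invoice 137242.91 + 5415.90 + duty 24053.36 = 166712.17
Supplier B (CFR):
CIF value = CFR price + insurance = 125707.57 + 541.62 = 126249.19
Import duty = 126249.19 × 17.1% = 21588.61
Buyer bears (B): 541.62 + 539.80 + 140.87 + 1315.23 = 2537.52
Landed cost (B) = invoice 125707.57 + 2537.52 + duty 21588.61 = 149833.70
Difference = |166712.17 − 149833.70| = 16878.47

Supplier B is cheaper by USD 16878.47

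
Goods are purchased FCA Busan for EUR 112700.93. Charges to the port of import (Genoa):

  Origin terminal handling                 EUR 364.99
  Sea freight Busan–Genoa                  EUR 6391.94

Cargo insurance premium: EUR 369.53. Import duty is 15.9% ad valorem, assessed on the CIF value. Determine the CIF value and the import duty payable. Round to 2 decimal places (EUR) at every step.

CIF value: EUR 119827.39; import duty: EUR 19052.56

CIF = FCA price + pre-shipment costs + freight + insurance
CIF = 112700.93 + 364.99 + 6391.94 + 369.53 = 119827.39
Import duty = 119827.39 × 15.9% = 19052.56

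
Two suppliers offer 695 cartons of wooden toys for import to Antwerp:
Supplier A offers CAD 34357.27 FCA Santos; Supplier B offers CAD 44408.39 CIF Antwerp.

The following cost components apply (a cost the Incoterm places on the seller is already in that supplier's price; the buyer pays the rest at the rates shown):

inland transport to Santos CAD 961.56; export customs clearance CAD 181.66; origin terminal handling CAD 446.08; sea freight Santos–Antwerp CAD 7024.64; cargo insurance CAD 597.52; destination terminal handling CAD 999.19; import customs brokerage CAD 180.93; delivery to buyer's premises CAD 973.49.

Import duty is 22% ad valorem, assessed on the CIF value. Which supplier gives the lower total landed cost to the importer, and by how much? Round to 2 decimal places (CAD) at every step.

Supplier A is cheaper by CAD 2419.12

Supplier A (FCA):
CIF value = FCA price + origin terminal + freight + insurance = 34357.27 + 446.08 + 7024.64 + 597.52 = 42425.51
Import duty = 42425.51 × 22% = 9333.61
Buyer bears (A): 446.08 + 7024.64 + 597.52 + 999.19 + 180.93 + 973.49 = 10221.85
Landed cost (A) = invoice 34357.27 + 10221.85 + duty 9333.61 = 53912.73
Supplier B (CIF):
The CIF price already equals the CIF value: 44408.39
Import duty = 44408.39 × 22% = 9769.85
Buyer bears (B): 999.19 + 180.93 + 973.49 = 2153.61
Landed cost (B) = invoice 44408.39 + 2153.61 + duty 9769.85 = 56331.85
Difference = |53912.73 − 56331.85| = 2419.12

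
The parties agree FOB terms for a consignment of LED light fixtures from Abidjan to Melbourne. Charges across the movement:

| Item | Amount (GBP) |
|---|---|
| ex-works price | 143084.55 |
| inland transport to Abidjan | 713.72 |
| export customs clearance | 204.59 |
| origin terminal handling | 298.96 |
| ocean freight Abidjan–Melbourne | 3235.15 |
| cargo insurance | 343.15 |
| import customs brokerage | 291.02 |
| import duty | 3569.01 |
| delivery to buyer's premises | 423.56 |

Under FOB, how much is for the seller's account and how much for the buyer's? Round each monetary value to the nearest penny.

Seller: GBP 144301.82; buyer: GBP 7861.89

FOB: the seller bears costs until goods are on board at the origin port; the buyer bears freight, insurance and all costs thereafter.
Seller's account: goods 143084.55 + inland to port 713.72 + export clearance 204.59 + origin terminal 298.96 = 144301.82
Buyer's account: freight 3235.15 + insurance 343.15 + brokerage 291.02 + duty 3569.01 + delivery 423.56 = 7861.89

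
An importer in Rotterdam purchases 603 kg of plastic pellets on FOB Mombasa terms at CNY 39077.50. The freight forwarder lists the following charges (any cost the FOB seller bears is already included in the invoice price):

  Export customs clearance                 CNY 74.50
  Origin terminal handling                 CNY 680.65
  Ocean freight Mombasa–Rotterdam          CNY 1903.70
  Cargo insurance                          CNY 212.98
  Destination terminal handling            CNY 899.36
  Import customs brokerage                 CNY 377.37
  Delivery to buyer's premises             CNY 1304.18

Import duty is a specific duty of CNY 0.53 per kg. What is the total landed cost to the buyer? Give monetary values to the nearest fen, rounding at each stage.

FOB: the seller bears costs until goods are on board at the origin port; the buyer bears freight, insurance and all costs thereafter.
Already in the invoice (seller's account under FOB): export clearance, origin terminal — exclude.
CIF value = FOB price + freight + insurance = 39077.50 + 1903.70 + 212.98 = 41194.18
Import duty = 603 × 0.53 = 319.59
Buyer bears: freight 1903.70 + insurance 212.98 + destination terminal 899.36 + brokerage 377.37 + delivery 1304.18 + duty 319.59 = 5017.18
Landed cost = invoice 39077.50 + 5017.18 = 44094.68

Total landed cost: CNY 44094.68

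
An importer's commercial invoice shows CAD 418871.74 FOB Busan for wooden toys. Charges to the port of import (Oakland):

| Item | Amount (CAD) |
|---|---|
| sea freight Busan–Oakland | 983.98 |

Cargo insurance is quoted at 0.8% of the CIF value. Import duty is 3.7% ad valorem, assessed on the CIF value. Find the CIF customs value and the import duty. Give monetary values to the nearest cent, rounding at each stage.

Let C be the CIF value. C = FOB price + freight + 0.8% × C
C − 0.8% × C = 418871.74 + 983.98
0.992 × C = 419855.72
C = 419855.72 / 0.992 = 423241.65
Insurance premium = 0.8% × 423241.65 = 3385.93
Import duty = 423241.65 × 3.7% = 15659.94

CIF value: CAD 423241.65; import duty: CAD 15659.94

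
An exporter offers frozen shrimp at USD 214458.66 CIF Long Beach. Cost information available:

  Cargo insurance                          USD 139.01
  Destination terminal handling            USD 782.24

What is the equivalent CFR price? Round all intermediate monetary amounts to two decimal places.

Not relevant to the conversion: destination terminal — on the buyer under both terms; not part of either seller's price.
From CIF to CFR, the seller no longer bears: insurance.
CFR price = 214458.66 − 139.01 = 214319.65

CFR price: USD 214319.65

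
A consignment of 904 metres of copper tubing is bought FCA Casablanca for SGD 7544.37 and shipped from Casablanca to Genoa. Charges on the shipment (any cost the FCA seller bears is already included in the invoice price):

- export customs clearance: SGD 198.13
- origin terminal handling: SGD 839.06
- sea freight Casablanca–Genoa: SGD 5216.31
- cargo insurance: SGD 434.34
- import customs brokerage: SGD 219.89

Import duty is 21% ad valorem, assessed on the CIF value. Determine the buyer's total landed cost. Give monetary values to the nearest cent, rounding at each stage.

FCA: the seller delivers export-cleared goods to the carrier; the buyer bears costs from that point.
Already in the invoice (seller's account under FCA): export clearance — exclude.
CIF value = FCA price + origin terminal + freight + insurance = 7544.37 + 839.06 + 5216.31 + 434.34 = 14034.08
Import duty = 14034.08 × 21% = 2947.16
Buyer bears: origin terminal 839.06 + freight 5216.31 + insurance 434.34 + brokerage 219.89 + duty 2947.16 = 9656.76
Landed cost = invoice 7544.37 + 9656.76 = 17201.13

Total landed cost: SGD 17201.13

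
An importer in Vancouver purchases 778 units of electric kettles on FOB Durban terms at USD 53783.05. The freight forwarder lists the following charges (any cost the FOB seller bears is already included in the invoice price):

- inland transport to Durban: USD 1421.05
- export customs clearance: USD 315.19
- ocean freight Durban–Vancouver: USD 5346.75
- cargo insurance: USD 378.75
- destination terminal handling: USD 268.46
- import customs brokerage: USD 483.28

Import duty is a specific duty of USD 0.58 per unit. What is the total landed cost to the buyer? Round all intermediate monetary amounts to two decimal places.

FOB: the seller bears costs until goods are on board at the origin port; the buyer bears freight, insurance and all costs thereafter.
Already in the invoice (seller's account under FOB): inland to port, export clearance — exclude.
CIF value = FOB price + freight + insurance = 53783.05 + 5346.75 + 378.75 = 59508.55
Import duty = 778 × 0.58 = 451.24
Buyer bears: freight 5346.75 + insurance 378.75 + destination terminal 268.46 + brokerage 483.28 + duty 451.24 = 6928.48
Landed cost = invoice 53783.05 + 6928.48 = 60711.53

Total landed cost: USD 60711.53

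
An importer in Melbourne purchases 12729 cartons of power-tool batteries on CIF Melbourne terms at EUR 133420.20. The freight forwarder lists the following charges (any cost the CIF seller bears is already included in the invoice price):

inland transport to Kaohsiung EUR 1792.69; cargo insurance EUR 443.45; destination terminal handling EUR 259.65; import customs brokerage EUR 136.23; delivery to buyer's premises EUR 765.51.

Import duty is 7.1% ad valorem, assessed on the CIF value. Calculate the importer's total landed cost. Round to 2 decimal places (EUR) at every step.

Total landed cost: EUR 144054.42

CIF: the seller pays costs through ocean freight and marine insurance to the destination port.
Already in the invoice (seller's account under CIF): inland to port, insurance — exclude.
The CIF price already equals the CIF value: 133420.20
Import duty = 133420.20 × 7.1% = 9472.83
Buyer bears: destination terminal 259.65 + brokerage 136.23 + delivery 765.51 + duty 9472.83 = 10634.22
Landed cost = invoice 133420.20 + 10634.22 = 144054.42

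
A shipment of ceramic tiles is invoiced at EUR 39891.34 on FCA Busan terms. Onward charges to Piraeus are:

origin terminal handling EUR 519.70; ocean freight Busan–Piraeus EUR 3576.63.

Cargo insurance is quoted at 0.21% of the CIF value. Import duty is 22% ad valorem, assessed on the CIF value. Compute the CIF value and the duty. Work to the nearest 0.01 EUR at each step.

Let C be the CIF value. C = FCA price + pre-shipment costs + freight + 0.21% × C
C − 0.21% × C = 39891.34 + 519.70 + 3576.63
0.9979 × C = 43987.67
C = 43987.67 / 0.9979 = 44080.24
Insurance premium = 0.21% × 44080.24 = 92.57
Import duty = 44080.24 × 22% = 9697.65

CIF value: EUR 44080.24; import duty: EUR 9697.65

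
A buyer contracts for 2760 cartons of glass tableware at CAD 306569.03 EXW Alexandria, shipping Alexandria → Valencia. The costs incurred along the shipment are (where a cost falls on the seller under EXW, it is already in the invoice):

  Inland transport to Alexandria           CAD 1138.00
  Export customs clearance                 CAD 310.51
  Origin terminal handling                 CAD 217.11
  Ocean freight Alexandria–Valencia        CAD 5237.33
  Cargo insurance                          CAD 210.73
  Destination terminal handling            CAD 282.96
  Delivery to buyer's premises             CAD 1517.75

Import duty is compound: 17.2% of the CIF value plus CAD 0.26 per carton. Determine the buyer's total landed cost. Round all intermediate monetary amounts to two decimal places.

Total landed cost: CAD 370154.45

EXW: the seller makes goods available at their premises; the buyer bears all onward costs.
CIF value = EXW price + inland to port + export clearance + origin terminal + freight + insurance = 306569.03 + 1138.00 + 310.51 + 217.11 + 5237.33 + 210.73 = 313682.71
Ad valorem component: 313682.71 × 17.2% = 53953.43
Specific component: 2760 × 0.26 = 717.60
Import duty = 53953.43 + 717.60 = 54671.03
Buyer bears: inland to port 1138.00 + export clearance 310.51 + origin terminal 217.11 + freight 5237.33 + insurance 210.73 + destination terminal 282.96 + delivery 1517.75 + duty 54671.03 = 63585.42
Landed cost = invoice 306569.03 + 63585.42 = 370154.45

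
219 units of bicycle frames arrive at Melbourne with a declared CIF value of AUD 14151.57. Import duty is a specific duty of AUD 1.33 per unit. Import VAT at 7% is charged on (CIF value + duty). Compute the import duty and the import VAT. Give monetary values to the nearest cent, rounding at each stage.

Import duty: AUD 291.27; import VAT: AUD 1011.00

Import duty = 219 × 1.33 = 291.27
VAT base = CIF + duty = 14151.57 + 291.27 = 14442.84
Import VAT = 14442.84 × 7% = 1011.00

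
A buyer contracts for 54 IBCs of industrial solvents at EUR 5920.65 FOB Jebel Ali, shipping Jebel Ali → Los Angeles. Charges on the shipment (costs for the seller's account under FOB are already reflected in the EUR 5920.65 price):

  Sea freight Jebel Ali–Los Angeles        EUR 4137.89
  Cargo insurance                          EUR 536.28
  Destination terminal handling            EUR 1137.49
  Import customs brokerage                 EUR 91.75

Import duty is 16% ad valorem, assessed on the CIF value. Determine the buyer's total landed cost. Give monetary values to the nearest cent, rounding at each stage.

FOB: the seller bears costs until goods are on board at the origin port; the buyer bears freight, insurance and all costs thereafter.
CIF value = FOB price + freight + insurance = 5920.65 + 4137.89 + 536.28 = 10594.82
Import duty = 10594.82 × 16% = 1695.17
Buyer bears: freight 4137.89 + insurance 536.28 + destination terminal 1137.49 + brokerage 91.75 + duty 1695.17 = 7598.58
Landed cost = invoice 5920.65 + 7598.58 = 13519.23

Total landed cost: EUR 13519.23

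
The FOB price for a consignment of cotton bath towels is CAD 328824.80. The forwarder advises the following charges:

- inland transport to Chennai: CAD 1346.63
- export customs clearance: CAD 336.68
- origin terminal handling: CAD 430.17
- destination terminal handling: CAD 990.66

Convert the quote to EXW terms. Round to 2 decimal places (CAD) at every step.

Not relevant to the conversion: destination terminal — on the buyer under both terms; not part of either seller's price.
From FOB to EXW, the seller no longer bears: inland to port, export clearance, origin terminal.
EXW price = 328824.80 − 1346.63 − 336.68 − 430.17 = 326711.32

EXW price: CAD 326711.32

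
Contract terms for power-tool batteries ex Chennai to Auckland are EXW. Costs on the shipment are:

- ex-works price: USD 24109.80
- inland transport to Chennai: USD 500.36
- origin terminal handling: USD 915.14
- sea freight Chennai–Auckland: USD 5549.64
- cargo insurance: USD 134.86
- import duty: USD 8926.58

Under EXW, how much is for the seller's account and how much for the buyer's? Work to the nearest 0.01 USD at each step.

EXW: the seller makes goods available at their premises; the buyer bears all onward costs.
Seller's account: goods 24109.80 = 24109.80
Buyer's account: inland to port 500.36 + origin terminal 915.14 + freight 5549.64 + insurance 134.86 + duty 8926.58 = 16026.58

Seller: USD 24109.80; buyer: USD 16026.58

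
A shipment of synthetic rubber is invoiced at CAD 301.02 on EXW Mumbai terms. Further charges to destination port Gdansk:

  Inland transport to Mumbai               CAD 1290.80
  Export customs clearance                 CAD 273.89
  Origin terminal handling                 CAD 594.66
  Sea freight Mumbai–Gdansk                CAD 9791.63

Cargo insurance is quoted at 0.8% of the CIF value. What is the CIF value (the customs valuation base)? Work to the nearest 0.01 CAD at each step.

CIF value: CAD 12350.81

Let C be the CIF value. C = EXW price + pre-shipment costs + freight + 0.8% × C
C − 0.8% × C = 301.02 + 1290.80 + 273.89 + 594.66 + 9791.63
0.992 × C = 12252.00
C = 12252.00 / 0.992 = 12350.81
Insurance premium = 0.8% × 12350.81 = 98.81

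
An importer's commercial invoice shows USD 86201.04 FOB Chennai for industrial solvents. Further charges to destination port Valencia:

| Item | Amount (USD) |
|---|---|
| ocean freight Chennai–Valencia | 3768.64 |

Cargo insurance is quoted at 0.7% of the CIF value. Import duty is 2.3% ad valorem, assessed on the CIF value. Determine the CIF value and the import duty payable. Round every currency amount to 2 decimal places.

Let C be the CIF value. C = FOB price + freight + 0.7% × C
C − 0.7% × C = 86201.04 + 3768.64
0.993 × C = 89969.68
C = 89969.68 / 0.993 = 90603.91
Insurance premium = 0.7% × 90603.91 = 634.23
Import duty = 90603.91 × 2.3% = 2083.89

CIF value: USD 90603.91; import duty: USD 2083.89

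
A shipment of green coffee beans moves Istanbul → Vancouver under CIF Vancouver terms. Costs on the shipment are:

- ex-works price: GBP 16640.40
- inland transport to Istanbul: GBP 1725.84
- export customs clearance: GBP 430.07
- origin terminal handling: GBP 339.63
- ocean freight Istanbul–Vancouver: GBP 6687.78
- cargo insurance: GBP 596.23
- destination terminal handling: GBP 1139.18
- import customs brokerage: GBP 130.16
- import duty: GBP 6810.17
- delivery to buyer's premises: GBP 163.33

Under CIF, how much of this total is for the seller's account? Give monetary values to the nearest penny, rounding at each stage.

Seller's account: GBP 26419.95

CIF: the seller pays costs through ocean freight and marine insurance to the destination port.
Seller's account: goods 16640.40 + inland to port 1725.84 + export clearance 430.07 + origin terminal 339.63 + freight 6687.78 + insurance 596.23 = 26419.95
Buyer's account: destination terminal 1139.18 + brokerage 130.16 + duty 6810.17 + delivery 163.33 = 8242.84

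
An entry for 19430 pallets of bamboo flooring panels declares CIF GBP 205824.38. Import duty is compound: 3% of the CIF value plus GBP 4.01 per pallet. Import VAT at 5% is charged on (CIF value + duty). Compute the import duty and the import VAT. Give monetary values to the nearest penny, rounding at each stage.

Import duty: GBP 84089.03; import VAT: GBP 14495.67

Ad valorem component: 205824.38 × 3% = 6174.73
Specific component: 19430 × 4.01 = 77914.30
Import duty = 6174.73 + 77914.30 = 84089.03
VAT base = CIF + duty = 205824.38 + 84089.03 = 289913.41
Import VAT = 289913.41 × 5% = 14495.67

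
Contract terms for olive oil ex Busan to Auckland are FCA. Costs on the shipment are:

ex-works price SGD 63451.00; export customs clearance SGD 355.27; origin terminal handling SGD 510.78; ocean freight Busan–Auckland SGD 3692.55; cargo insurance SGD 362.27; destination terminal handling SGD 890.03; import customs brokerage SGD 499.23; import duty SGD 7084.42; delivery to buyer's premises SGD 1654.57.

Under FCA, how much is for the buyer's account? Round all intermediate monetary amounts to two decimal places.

Buyer's account: SGD 14693.85

FCA: the seller delivers export-cleared goods to the carrier; the buyer bears costs from that point.
Seller's account: goods 63451.00 + export clearance 355.27 = 63806.27
Buyer's account: origin terminal 510.78 + freight 3692.55 + insurance 362.27 + destination terminal 890.03 + brokerage 499.23 + duty 7084.42 + delivery 1654.57 = 14693.85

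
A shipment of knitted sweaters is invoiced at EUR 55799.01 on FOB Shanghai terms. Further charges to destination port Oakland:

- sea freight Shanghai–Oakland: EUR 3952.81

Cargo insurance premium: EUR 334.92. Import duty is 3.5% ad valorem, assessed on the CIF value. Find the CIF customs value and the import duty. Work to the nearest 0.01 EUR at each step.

CIF value: EUR 60086.74; import duty: EUR 2103.04

CIF = FOB price + freight + insurance
CIF = 55799.01 + 3952.81 + 334.92 = 60086.74
Import duty = 60086.74 × 3.5% = 2103.04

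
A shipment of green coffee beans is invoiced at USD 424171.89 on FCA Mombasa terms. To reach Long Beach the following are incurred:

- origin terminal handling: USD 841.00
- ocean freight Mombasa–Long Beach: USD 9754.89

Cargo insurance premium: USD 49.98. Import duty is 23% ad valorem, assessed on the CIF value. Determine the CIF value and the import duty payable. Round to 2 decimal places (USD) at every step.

CIF value: USD 434817.76; import duty: USD 100008.08

CIF = FCA price + pre-shipment costs + freight + insurance
CIF = 424171.89 + 841.00 + 9754.89 + 49.98 = 434817.76
Import duty = 434817.76 × 23% = 100008.08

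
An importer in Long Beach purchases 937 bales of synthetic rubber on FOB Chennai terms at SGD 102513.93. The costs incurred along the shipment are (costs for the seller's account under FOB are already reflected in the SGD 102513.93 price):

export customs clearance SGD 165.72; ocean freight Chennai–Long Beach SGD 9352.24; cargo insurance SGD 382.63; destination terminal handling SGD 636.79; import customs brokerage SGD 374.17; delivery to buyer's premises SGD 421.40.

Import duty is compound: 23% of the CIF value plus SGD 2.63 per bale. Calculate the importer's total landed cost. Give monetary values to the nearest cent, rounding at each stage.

FOB: the seller bears costs until goods are on board at the origin port; the buyer bears freight, insurance and all costs thereafter.
Already in the invoice (seller's account under FOB): export clearance — exclude.
CIF value = FOB price + freight + insurance = 102513.93 + 9352.24 + 382.63 = 112248.80
Ad valorem component: 112248.80 × 23% = 25817.22
Specific component: 937 × 2.63 = 2464.31
Import duty = 25817.22 + 2464.31 = 28281.53
Buyer bears: freight 9352.24 + insurance 382.63 + destination terminal 636.79 + brokerage 374.17 + delivery 421.40 + duty 28281.53 = 39448.76
Landed cost = invoice 102513.93 + 39448.76 = 141962.69

Total landed cost: SGD 141962.69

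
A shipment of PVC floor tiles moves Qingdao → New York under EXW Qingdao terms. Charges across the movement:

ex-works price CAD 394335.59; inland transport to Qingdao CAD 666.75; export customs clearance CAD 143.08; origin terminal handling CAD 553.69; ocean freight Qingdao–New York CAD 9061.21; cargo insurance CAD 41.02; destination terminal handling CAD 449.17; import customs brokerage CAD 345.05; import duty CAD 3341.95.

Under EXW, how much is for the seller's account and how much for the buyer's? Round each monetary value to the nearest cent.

EXW: the seller makes goods available at their premises; the buyer bears all onward costs.
Seller's account: goods 394335.59 = 394335.59
Buyer's account: inland to port 666.75 + export clearance 143.08 + origin terminal 553.69 + freight 9061.21 + insurance 41.02 + destination terminal 449.17 + brokerage 345.05 + duty 3341.95 = 14601.92

Seller: CAD 394335.59; buyer: CAD 14601.92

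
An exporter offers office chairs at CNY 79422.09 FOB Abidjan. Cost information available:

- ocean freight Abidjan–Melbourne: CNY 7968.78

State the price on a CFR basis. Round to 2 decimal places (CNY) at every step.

From FOB to CFR, the seller additionally bears: freight.
CFR price = 79422.09 + 7968.78 = 87390.87

CFR price: CNY 87390.87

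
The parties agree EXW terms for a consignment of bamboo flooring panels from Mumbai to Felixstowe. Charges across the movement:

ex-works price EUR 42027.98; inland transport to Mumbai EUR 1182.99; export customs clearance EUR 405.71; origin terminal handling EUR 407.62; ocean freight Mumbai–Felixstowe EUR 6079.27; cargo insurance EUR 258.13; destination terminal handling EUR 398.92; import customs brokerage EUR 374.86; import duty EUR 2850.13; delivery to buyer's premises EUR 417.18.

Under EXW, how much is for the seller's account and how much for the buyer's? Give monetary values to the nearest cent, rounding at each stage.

Seller: EUR 42027.98; buyer: EUR 12374.81

EXW: the seller makes goods available at their premises; the buyer bears all onward costs.
Seller's account: goods 42027.98 = 42027.98
Buyer's account: inland to port 1182.99 + export clearance 405.71 + origin terminal 407.62 + freight 6079.27 + insurance 258.13 + destination terminal 398.92 + brokerage 374.86 + duty 2850.13 + delivery 417.18 = 12374.81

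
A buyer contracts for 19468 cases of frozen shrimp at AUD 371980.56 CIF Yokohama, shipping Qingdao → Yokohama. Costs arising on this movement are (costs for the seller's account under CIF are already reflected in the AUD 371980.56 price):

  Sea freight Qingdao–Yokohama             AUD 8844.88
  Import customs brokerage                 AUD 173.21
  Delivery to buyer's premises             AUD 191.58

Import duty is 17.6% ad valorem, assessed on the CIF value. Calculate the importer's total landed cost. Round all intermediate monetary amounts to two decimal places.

Total landed cost: AUD 437813.93

CIF: the seller pays costs through ocean freight and marine insurance to the destination port.
Already in the invoice (seller's account under CIF): freight — exclude.
The CIF price already equals the CIF value: 371980.56
Import duty = 371980.56 × 17.6% = 65468.58
Buyer bears: brokerage 173.21 + delivery 191.58 + duty 65468.58 = 65833.37
Landed cost = invoice 371980.56 + 65833.37 = 437813.93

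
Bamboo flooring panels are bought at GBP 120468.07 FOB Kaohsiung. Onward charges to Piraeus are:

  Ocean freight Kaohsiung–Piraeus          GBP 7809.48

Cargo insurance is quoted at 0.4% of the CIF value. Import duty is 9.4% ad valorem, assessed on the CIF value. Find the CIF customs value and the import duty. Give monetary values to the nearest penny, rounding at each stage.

Let C be the CIF value. C = FOB price + freight + 0.4% × C
C − 0.4% × C = 120468.07 + 7809.48
0.996 × C = 128277.55
C = 128277.55 / 0.996 = 128792.72
Insurance premium = 0.4% × 128792.72 = 515.17
Import duty = 128792.72 × 9.4% = 12106.52

CIF value: GBP 128792.72; import duty: GBP 12106.52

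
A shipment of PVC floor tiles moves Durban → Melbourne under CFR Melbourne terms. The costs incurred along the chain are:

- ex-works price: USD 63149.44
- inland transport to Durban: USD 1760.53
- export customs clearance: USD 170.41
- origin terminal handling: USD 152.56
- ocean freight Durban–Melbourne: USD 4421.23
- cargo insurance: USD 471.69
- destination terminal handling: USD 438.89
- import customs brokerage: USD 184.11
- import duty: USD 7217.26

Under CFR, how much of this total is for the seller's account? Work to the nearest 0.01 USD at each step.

Seller's account: USD 69654.17

CFR: the seller pays costs through ocean freight to the destination port, but not insurance.
Seller's account: goods 63149.44 + inland to port 1760.53 + export clearance 170.41 + origin terminal 152.56 + freight 4421.23 = 69654.17
Buyer's account: insurance 471.69 + destination terminal 438.89 + brokerage 184.11 + duty 7217.26 = 8311.95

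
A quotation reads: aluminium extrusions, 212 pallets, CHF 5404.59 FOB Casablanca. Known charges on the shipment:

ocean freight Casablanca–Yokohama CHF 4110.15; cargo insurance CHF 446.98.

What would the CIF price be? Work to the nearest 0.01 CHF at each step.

CIF price: CHF 9961.72

From FOB to CIF, the seller additionally bears: freight, insurance.
CIF price = 5404.59 + 4110.15 + 446.98 = 9961.72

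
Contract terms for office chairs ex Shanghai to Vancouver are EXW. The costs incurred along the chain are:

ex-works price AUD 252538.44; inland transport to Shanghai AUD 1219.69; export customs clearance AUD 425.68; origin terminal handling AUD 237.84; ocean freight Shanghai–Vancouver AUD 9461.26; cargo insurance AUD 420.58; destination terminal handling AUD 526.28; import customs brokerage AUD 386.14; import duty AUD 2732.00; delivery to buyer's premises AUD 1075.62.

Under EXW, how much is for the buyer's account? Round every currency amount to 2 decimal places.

EXW: the seller makes goods available at their premises; the buyer bears all onward costs.
Seller's account: goods 252538.44 = 252538.44
Buyer's account: inland to port 1219.69 + export clearance 425.68 + origin terminal 237.84 + freight 9461.26 + insurance 420.58 + destination terminal 526.28 + brokerage 386.14 + duty 2732.00 + delivery 1075.62 = 16485.09

Buyer's account: AUD 16485.09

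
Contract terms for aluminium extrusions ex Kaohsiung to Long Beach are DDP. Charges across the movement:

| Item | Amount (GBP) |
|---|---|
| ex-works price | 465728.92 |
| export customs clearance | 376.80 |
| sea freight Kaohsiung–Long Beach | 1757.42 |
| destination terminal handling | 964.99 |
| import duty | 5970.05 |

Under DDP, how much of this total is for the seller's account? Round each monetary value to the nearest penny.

DDP: the seller bears all costs including import duty.
Seller's account: goods 465728.92 + export clearance 376.80 + freight 1757.42 + destination terminal 964.99 + duty 5970.05 = 474798.18
Buyer's account: 0.00

Seller's account: GBP 474798.18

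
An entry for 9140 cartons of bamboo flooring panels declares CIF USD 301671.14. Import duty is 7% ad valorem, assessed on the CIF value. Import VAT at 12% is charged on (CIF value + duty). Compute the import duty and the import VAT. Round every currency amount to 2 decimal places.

Import duty: USD 21116.98; import VAT: USD 38734.57

Import duty = 301671.14 × 7% = 21116.98
VAT base = CIF + duty = 301671.14 + 21116.98 = 322788.12
Import VAT = 322788.12 × 12% = 38734.57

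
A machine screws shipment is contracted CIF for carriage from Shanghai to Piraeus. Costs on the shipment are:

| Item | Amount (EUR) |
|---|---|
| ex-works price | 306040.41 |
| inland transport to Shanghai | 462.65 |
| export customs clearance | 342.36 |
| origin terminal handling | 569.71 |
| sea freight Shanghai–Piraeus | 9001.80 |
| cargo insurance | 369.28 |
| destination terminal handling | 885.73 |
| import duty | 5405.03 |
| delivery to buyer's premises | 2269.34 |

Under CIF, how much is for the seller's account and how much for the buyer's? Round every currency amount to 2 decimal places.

CIF: the seller pays costs through ocean freight and marine insurance to the destination port.
Seller's account: goods 306040.41 + inland to port 462.65 + export clearance 342.36 + origin terminal 569.71 + freight 9001.80 + insurance 369.28 = 316786.21
Buyer's account: destination terminal 885.73 + duty 5405.03 + delivery 2269.34 = 8560.10

Seller: EUR 316786.21; buyer: EUR 8560.10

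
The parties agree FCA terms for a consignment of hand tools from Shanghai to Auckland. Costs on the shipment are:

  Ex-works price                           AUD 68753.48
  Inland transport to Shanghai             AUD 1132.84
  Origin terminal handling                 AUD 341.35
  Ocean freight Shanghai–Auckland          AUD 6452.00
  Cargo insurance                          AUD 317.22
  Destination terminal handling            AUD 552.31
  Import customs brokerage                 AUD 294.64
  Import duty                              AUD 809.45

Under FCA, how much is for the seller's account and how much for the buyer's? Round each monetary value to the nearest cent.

FCA: the seller delivers export-cleared goods to the carrier; the buyer bears costs from that point.
Seller's account: goods 68753.48 + inland to port 1132.84 = 69886.32
Buyer's account: origin terminal 341.35 + freight 6452.00 + insurance 317.22 + destination terminal 552.31 + brokerage 294.64 + duty 809.45 = 8766.97

Seller: AUD 69886.32; buyer: AUD 8766.97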